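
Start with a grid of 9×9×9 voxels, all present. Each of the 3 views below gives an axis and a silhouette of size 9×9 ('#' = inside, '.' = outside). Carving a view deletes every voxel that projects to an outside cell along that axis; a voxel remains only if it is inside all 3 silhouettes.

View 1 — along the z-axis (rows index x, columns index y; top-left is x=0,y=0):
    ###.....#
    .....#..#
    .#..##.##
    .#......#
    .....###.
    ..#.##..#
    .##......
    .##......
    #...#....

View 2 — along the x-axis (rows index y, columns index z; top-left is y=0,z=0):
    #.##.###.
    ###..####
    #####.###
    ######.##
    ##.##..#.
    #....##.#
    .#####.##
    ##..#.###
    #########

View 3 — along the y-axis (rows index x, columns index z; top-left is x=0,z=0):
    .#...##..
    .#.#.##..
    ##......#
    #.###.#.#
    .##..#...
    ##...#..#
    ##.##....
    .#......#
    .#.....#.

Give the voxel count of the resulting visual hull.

before carving: 729 voxels (9×9×9)
after view 1 [z-axis, 26 of 81 cells solid] → remaining = 234
after view 2 [x-axis, 60 of 81 cells solid] → remaining = 174
after view 3 [y-axis, 31 of 81 cells solid] → remaining = 69

voxel count = 69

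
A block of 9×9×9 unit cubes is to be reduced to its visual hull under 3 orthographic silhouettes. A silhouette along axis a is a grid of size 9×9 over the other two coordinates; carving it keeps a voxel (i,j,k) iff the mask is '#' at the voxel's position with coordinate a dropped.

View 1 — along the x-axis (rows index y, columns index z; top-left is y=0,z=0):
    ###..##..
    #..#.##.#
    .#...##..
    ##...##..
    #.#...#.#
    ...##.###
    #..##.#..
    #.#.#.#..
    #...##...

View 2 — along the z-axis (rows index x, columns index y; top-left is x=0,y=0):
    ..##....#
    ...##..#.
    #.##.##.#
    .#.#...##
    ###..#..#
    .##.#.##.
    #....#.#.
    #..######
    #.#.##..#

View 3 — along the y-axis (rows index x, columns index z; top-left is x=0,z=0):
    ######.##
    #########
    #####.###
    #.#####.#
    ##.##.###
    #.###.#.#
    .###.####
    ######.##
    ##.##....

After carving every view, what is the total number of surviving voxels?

full grid |V| = 729
  1. axis=0 (YZ plane), |mask|=37  ⇒  voxels=333
  2. axis=2 (XY plane), |mask|=41  ⇒  voxels=166
  3. axis=1 (XZ plane), |mask|=64  ⇒  voxels=129

129 voxels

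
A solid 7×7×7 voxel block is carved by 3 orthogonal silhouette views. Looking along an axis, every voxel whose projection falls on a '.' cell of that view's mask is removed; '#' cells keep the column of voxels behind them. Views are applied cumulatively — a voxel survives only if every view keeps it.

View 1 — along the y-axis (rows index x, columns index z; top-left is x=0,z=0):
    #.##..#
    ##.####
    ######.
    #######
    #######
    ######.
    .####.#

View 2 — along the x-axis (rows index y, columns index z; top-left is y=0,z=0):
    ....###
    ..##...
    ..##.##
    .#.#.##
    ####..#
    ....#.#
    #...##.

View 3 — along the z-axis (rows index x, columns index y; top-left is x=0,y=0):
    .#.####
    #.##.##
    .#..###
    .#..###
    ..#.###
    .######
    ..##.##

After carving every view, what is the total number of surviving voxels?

start: 7×7×7 = 343 voxels
V1 y: intersect with XZ mask (41 set) -- 287 left
V2 x: intersect with YZ mask (23 set) -- 133 left
V3 z: intersect with XY mask (32 set) -- 86 left

voxel count = 86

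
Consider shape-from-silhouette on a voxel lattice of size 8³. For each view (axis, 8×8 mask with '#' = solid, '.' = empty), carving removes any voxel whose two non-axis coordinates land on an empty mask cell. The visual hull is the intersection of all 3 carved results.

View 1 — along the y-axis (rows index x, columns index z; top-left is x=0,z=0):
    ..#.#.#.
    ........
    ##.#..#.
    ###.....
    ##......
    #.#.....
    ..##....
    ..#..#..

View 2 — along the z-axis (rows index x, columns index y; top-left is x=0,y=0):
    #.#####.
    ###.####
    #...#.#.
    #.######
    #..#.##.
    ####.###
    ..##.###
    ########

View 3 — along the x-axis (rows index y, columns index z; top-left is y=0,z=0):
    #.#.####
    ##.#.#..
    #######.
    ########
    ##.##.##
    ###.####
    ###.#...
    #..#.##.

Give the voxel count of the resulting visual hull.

start: 8×8×8 = 512 voxels
V1 y: intersect with XZ mask (18 set) -- 144 left
V2 z: intersect with XY mask (47 set) -- 99 left
V3 x: intersect with YZ mask (46 set) -- 78 left

78 voxels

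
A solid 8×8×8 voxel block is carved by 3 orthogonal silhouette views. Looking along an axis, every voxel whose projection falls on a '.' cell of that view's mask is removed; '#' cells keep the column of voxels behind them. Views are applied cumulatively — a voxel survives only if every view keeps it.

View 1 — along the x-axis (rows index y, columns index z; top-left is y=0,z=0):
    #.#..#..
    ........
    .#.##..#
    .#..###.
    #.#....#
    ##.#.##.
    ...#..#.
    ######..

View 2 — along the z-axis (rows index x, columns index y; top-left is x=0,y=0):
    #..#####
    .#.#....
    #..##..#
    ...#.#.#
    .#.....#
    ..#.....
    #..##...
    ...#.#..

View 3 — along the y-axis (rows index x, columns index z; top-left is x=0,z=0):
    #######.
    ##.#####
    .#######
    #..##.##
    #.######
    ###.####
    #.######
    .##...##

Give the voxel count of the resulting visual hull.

68 voxels

initial block: 8^3 = 512
V1 x: intersect with YZ mask (27 set) -- 216 left
V2 z: intersect with XY mask (23 set) -- 87 left
V3 y: intersect with XZ mask (51 set) -- 68 left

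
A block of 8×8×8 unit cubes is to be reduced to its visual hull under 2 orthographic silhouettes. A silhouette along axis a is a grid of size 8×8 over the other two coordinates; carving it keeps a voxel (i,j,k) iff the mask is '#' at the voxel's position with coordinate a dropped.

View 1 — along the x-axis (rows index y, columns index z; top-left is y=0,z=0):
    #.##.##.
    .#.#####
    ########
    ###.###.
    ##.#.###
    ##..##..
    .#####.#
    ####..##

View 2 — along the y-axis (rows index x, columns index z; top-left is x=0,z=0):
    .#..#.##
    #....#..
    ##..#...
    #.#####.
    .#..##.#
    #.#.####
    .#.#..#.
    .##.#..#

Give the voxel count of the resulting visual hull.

voxel count = 188

full grid |V| = 512
carve view 1 (along x, YZ-mask fill 47/64): 376 voxels remain
carve view 2 (along y, XZ-mask fill 32/64): 188 voxels remain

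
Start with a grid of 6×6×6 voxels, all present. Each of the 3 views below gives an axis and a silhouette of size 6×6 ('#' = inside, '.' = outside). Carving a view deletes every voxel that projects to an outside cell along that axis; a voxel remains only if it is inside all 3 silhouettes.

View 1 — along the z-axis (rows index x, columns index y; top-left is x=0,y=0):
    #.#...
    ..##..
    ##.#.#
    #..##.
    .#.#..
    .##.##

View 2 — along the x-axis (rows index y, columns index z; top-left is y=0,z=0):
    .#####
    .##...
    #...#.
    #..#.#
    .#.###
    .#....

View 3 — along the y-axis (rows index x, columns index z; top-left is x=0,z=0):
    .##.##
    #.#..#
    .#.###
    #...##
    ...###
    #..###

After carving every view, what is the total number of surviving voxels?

initial block: 6^3 = 216
V1 z: intersect with XY mask (17 set) -- 102 left
V2 x: intersect with YZ mask (17 set) -- 49 left
V3 y: intersect with XZ mask (21 set) -- 29 left

remaining voxels: 29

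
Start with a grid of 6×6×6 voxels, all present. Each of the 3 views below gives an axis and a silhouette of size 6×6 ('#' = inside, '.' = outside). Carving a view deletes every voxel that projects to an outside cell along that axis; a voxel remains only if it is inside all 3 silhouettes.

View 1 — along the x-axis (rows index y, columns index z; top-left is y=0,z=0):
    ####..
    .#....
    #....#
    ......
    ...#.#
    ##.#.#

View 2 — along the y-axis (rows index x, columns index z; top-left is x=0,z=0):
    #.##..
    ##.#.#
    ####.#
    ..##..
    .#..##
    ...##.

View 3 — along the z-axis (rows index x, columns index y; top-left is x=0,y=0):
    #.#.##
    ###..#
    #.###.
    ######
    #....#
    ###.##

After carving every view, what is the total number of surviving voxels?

before carving: 216 voxels (6×6×6)
carve view 1 (along x, YZ-mask fill 13/36): 78 voxels remain
carve view 2 (along y, XZ-mask fill 19/36): 45 voxels remain
carve view 3 (along z, XY-mask fill 25/36): 35 voxels remain

remaining voxels: 35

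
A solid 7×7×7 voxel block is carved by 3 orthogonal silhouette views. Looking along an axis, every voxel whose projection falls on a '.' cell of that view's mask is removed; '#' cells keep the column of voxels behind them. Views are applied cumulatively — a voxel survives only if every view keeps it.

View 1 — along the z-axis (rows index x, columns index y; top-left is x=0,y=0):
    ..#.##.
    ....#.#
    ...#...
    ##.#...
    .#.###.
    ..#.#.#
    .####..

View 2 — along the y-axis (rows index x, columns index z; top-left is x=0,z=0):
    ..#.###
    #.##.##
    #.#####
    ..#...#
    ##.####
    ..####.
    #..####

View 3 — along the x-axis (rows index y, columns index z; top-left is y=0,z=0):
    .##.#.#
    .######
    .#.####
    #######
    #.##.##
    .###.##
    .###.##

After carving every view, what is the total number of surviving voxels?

|visual hull| = 75

before carving: 343 voxels (7×7×7)
  1. axis=2 (XY plane), |mask|=20  ⇒  voxels=140
  2. axis=1 (XZ plane), |mask|=32  ⇒  voxels=90
  3. axis=0 (YZ plane), |mask|=37  ⇒  voxels=75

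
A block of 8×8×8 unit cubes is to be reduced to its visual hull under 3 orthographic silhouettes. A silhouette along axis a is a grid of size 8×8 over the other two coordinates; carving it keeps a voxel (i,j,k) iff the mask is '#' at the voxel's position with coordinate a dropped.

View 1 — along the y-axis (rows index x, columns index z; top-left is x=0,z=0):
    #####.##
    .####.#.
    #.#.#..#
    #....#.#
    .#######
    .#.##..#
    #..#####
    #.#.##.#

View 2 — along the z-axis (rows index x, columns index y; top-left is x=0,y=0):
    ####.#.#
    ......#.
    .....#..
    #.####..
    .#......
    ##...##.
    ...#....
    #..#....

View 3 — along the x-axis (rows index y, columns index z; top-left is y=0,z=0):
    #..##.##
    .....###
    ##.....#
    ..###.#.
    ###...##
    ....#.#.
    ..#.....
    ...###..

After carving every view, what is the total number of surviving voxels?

start: 8×8×8 = 512 voxels
carve view 1 (along y, XZ-mask fill 41/64): 328 voxels remain
carve view 2 (along z, XY-mask fill 21/64): 105 voxels remain
carve view 3 (along x, YZ-mask fill 26/64): 42 voxels remain

|visual hull| = 42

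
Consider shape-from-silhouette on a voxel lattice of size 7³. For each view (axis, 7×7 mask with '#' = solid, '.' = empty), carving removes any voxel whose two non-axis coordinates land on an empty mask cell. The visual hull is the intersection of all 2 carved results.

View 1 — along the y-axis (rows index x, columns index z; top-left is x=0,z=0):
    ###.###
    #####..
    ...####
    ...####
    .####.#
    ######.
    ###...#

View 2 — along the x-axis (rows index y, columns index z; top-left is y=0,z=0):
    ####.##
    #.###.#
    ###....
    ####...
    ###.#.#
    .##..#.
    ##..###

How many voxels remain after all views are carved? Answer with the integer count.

full grid |V| = 343
[1] y-view keeps 34 columns → grid now 238
[2] x-view keeps 31 columns → grid now 149

149 voxels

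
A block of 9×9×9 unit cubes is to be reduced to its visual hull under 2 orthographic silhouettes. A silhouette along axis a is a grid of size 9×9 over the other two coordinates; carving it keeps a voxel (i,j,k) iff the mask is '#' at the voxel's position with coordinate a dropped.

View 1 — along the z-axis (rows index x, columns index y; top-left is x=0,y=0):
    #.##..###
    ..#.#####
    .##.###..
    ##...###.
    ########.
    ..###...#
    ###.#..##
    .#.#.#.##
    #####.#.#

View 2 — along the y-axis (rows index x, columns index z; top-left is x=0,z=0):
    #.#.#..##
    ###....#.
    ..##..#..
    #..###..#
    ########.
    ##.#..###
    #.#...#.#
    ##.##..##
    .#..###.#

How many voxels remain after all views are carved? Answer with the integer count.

remaining voxels: 271

full grid |V| = 729
step 1: project along z, AND mask (52/81) → |grid| = 468
step 2: project along y, AND mask (46/81) → |grid| = 271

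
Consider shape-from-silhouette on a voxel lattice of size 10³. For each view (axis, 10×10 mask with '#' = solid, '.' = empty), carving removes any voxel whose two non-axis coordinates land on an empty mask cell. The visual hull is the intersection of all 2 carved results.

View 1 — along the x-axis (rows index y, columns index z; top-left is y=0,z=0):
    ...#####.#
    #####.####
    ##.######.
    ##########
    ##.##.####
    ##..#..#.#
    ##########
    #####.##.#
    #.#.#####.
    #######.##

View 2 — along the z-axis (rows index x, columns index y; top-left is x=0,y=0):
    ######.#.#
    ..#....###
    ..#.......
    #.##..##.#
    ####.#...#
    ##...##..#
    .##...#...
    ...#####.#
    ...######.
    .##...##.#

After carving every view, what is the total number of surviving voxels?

before carving: 1000 voxels (10×10×10)
carve view 1 (along x, YZ-mask fill 80/100): 800 voxels remain
carve view 2 (along z, XY-mask fill 50/100): 409 voxels remain

voxel count = 409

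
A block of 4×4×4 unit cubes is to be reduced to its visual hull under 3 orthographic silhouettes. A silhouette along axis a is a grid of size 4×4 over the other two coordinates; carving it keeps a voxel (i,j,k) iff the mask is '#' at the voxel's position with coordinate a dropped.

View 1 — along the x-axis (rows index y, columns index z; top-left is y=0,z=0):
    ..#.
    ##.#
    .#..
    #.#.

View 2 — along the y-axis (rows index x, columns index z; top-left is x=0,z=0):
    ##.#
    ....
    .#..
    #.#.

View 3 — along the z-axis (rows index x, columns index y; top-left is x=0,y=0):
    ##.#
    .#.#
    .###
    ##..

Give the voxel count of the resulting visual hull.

initial block: 4^3 = 64
step 1: project along x, AND mask (7/16) → |grid| = 28
step 2: project along y, AND mask (6/16) → |grid| = 11
step 3: project along z, AND mask (10/16) → |grid| = 8

voxel count = 8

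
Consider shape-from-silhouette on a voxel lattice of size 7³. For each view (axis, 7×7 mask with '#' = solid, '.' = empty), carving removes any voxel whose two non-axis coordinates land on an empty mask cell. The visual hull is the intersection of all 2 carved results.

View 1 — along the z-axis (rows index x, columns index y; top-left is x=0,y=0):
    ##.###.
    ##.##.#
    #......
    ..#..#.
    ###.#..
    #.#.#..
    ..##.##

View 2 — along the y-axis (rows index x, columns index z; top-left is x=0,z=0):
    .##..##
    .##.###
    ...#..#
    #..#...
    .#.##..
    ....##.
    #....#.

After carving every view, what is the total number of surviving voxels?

before carving: 343 voxels (7×7×7)
  1. axis=2 (XY plane), |mask|=24  ⇒  voxels=168
  2. axis=1 (XZ plane), |mask|=20  ⇒  voxels=77

|visual hull| = 77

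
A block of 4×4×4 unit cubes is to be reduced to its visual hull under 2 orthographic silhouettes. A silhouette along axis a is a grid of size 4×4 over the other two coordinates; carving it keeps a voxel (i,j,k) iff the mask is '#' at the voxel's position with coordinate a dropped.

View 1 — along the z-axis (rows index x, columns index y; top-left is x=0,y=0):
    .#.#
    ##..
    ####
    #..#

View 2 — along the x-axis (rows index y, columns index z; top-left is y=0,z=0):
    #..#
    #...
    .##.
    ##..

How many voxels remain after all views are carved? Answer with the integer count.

full grid |V| = 64
[1] z-view keeps 10 columns → grid now 40
[2] x-view keeps 7 columns → grid now 17

17 voxels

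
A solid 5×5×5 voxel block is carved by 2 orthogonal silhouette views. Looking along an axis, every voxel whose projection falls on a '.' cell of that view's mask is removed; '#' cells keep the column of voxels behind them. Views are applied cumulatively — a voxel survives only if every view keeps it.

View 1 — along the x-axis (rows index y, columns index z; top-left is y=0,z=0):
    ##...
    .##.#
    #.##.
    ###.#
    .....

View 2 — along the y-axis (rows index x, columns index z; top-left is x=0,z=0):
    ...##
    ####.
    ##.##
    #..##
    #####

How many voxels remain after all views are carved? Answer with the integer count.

initial block: 5^3 = 125
  1. axis=0 (YZ plane), |mask|=12  ⇒  voxels=60
  2. axis=1 (XZ plane), |mask|=18  ⇒  voxels=40

40 voxels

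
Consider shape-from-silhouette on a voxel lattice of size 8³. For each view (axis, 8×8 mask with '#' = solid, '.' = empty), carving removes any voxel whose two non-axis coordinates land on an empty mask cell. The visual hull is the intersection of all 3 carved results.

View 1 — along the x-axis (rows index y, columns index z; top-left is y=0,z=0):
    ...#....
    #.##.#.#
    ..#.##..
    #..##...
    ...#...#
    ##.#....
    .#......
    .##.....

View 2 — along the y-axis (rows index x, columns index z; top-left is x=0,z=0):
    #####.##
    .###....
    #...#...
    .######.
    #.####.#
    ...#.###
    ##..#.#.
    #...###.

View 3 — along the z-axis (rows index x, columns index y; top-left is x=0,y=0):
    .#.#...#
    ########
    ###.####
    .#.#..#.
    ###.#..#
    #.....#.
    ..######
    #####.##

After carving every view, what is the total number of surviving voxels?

voxel count = 55

initial block: 8^3 = 512
[1] x-view keeps 20 columns → grid now 160
[2] y-view keeps 36 columns → grid now 90
[3] z-view keeps 41 columns → grid now 55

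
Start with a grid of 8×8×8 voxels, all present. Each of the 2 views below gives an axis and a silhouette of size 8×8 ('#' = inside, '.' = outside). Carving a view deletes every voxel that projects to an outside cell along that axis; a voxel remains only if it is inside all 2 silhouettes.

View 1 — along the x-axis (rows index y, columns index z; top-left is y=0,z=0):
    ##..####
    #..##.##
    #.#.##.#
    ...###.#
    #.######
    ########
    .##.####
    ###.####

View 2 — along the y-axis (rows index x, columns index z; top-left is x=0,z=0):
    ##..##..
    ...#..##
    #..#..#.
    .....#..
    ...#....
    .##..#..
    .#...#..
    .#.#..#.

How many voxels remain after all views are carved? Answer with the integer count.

initial block: 8^3 = 512
V1 x: intersect with YZ mask (48 set) -- 384 left
V2 y: intersect with XZ mask (20 set) -- 111 left

111 voxels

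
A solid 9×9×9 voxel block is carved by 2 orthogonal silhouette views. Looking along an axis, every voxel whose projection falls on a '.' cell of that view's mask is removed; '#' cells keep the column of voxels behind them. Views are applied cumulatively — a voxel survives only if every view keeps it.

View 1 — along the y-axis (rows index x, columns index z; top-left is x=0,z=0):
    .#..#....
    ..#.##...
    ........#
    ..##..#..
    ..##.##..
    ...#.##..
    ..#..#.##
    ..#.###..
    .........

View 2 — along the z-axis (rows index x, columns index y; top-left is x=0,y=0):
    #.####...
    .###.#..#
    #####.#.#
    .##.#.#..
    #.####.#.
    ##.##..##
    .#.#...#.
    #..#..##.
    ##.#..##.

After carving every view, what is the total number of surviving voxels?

114 voxels

start: 9×9×9 = 729 voxels
[1] y-view keeps 24 columns → grid now 216
[2] z-view keeps 45 columns → grid now 114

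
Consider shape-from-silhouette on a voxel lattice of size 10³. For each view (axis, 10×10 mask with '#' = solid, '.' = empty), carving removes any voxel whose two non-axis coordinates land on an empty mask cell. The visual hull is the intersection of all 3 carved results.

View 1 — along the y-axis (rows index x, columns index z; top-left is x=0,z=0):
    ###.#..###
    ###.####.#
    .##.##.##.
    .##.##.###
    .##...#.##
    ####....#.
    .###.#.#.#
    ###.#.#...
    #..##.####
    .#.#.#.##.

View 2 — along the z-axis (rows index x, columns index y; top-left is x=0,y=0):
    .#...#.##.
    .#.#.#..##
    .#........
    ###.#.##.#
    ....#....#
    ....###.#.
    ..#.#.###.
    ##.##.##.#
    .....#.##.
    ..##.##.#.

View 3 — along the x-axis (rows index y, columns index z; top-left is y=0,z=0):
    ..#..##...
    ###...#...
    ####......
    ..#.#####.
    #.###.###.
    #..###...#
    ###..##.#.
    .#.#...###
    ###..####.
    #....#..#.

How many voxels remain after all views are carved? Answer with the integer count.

before carving: 1000 voxels (10×10×10)
carve view 1 (along y, XZ-mask fill 61/100): 610 voxels remain
carve view 2 (along z, XY-mask fill 43/100): 264 voxels remain
carve view 3 (along x, YZ-mask fill 50/100): 138 voxels remain

voxel count = 138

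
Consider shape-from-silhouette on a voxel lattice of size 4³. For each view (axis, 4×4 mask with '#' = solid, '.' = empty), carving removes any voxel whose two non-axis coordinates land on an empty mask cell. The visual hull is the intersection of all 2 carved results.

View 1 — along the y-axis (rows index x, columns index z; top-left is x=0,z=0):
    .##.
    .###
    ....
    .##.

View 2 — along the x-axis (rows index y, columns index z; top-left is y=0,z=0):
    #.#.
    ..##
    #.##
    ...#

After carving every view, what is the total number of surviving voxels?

voxel count = 12

before carving: 64 voxels (4×4×4)
step 1: project along y, AND mask (7/16) → |grid| = 28
step 2: project along x, AND mask (8/16) → |grid| = 12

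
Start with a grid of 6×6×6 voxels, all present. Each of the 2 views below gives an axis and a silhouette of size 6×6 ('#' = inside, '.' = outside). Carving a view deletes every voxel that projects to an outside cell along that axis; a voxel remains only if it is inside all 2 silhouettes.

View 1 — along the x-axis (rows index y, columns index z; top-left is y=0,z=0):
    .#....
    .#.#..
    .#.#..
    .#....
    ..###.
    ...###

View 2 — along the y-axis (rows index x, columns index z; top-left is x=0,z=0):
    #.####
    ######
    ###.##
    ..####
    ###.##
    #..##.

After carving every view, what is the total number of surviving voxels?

start: 6×6×6 = 216 voxels
carve view 1 (along x, YZ-mask fill 12/36): 72 voxels remain
carve view 2 (along y, XZ-mask fill 28/36): 50 voxels remain

remaining voxels: 50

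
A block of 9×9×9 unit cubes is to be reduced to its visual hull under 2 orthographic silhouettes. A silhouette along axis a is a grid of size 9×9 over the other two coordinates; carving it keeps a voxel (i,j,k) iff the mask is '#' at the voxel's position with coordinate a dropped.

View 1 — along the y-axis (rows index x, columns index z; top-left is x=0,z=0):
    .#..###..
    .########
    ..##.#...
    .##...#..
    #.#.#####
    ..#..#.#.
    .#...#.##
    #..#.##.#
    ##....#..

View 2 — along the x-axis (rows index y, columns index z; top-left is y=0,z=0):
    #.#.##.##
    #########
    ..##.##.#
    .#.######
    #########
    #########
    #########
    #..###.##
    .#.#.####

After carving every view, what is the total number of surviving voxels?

start: 9×9×9 = 729 voxels
V1 y: intersect with XZ mask (40 set) -- 360 left
V2 x: intersect with YZ mask (66 set) -- 296 left

296 voxels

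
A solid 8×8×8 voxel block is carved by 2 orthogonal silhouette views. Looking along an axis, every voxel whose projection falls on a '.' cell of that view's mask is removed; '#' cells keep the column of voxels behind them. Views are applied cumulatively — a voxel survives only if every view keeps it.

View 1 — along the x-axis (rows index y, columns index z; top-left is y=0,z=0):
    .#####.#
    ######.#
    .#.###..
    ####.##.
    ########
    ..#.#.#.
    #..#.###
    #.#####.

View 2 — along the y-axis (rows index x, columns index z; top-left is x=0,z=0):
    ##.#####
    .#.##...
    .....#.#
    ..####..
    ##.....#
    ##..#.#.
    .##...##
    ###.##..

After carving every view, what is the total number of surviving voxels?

178 voxels

start: 8×8×8 = 512 voxels
  1. axis=0 (YZ plane), |mask|=45  ⇒  voxels=360
  2. axis=1 (XZ plane), |mask|=32  ⇒  voxels=178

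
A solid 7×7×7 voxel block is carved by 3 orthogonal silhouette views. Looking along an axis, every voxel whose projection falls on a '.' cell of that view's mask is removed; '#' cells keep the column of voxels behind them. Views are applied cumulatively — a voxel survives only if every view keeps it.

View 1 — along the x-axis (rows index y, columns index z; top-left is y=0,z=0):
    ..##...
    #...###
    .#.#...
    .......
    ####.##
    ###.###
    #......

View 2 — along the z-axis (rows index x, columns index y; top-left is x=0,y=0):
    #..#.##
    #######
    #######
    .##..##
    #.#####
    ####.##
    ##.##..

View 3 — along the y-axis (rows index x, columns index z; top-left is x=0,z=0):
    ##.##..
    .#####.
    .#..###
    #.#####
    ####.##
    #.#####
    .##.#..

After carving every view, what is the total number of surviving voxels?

|visual hull| = 74

full grid |V| = 343
step 1: project along x, AND mask (21/49) → |grid| = 147
step 2: project along z, AND mask (38/49) → |grid| = 108
step 3: project along y, AND mask (34/49) → |grid| = 74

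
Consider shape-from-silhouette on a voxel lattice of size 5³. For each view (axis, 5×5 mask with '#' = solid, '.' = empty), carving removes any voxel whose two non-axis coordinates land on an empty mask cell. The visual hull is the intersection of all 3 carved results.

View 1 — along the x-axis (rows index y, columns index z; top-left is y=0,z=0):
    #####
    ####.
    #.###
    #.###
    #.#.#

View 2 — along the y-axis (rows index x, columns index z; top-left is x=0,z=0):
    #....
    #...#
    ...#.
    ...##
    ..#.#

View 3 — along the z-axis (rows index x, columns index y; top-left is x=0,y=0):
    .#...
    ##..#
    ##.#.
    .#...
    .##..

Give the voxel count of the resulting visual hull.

before carving: 125 voxels (5×5×5)
V1 x: intersect with YZ mask (20 set) -- 100 left
V2 y: intersect with XZ mask (8 set) -- 35 left
V3 z: intersect with XY mask (10 set) -- 13 left

13 voxels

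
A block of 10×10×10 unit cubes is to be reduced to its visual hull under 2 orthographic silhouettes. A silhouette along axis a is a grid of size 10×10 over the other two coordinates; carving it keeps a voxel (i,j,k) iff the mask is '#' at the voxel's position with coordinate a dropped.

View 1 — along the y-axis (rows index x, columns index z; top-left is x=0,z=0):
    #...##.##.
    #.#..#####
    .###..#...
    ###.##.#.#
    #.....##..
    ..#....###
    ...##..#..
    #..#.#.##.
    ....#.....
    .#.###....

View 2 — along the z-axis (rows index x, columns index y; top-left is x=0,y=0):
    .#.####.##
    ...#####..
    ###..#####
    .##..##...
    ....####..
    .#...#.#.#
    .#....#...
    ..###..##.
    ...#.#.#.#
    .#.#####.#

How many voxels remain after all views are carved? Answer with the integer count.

remaining voxels: 221

full grid |V| = 1000
after view 1 [y-axis, 43 of 100 cells solid] → remaining = 430
after view 2 [z-axis, 50 of 100 cells solid] → remaining = 221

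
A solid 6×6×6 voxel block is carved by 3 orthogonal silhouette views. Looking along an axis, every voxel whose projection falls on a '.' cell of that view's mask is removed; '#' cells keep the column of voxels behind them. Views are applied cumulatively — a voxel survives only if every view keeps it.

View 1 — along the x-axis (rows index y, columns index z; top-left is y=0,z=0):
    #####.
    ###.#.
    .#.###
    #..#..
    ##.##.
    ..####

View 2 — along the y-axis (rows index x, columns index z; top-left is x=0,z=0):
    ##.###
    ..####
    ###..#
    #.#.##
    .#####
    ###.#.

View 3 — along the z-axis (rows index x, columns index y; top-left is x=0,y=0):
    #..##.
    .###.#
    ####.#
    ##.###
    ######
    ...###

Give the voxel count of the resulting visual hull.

before carving: 216 voxels (6×6×6)
step 1: project along x, AND mask (23/36) → |grid| = 138
step 2: project along y, AND mask (26/36) → |grid| = 97
step 3: project along z, AND mask (26/36) → |grid| = 68

|visual hull| = 68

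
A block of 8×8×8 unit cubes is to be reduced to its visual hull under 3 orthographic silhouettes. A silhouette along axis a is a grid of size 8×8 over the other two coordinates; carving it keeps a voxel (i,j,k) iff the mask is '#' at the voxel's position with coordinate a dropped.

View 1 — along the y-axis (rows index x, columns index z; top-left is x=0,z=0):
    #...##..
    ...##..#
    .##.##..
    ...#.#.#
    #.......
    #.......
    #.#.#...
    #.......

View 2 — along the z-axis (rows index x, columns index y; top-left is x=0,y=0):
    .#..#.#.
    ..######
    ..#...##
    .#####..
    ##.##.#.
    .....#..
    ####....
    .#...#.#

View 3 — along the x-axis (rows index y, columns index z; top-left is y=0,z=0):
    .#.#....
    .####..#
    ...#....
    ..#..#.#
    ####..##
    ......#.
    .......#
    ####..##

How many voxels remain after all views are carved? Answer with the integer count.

|visual hull| = 23

initial block: 8^3 = 512
V1 y: intersect with XZ mask (19 set) -- 152 left
V2 z: intersect with XY mask (30 set) -- 75 left
V3 x: intersect with YZ mask (25 set) -- 23 left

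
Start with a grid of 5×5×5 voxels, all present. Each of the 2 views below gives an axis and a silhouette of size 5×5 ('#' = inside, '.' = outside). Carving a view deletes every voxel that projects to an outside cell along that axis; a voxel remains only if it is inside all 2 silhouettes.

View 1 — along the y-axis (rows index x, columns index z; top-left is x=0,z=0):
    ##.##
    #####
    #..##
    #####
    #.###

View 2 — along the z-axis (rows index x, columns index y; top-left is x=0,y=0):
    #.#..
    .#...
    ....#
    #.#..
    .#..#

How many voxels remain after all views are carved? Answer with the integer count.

|visual hull| = 34

before carving: 125 voxels (5×5×5)
V1 y: intersect with XZ mask (21 set) -- 105 left
V2 z: intersect with XY mask (8 set) -- 34 left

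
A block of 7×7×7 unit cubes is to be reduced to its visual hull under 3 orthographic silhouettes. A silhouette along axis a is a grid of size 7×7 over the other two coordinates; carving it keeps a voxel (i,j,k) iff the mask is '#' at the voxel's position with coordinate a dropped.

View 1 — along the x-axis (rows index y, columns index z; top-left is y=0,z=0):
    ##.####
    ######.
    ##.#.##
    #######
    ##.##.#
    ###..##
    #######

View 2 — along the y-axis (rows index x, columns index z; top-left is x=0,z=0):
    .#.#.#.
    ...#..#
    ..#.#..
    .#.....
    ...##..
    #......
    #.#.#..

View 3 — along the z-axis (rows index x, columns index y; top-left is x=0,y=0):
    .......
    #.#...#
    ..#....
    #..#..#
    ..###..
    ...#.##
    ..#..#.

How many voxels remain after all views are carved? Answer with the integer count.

full grid |V| = 343
  1. axis=0 (YZ plane), |mask|=41  ⇒  voxels=287
  2. axis=1 (XZ plane), |mask|=14  ⇒  voxels=81
  3. axis=2 (XY plane), |mask|=15  ⇒  voxels=20

voxel count = 20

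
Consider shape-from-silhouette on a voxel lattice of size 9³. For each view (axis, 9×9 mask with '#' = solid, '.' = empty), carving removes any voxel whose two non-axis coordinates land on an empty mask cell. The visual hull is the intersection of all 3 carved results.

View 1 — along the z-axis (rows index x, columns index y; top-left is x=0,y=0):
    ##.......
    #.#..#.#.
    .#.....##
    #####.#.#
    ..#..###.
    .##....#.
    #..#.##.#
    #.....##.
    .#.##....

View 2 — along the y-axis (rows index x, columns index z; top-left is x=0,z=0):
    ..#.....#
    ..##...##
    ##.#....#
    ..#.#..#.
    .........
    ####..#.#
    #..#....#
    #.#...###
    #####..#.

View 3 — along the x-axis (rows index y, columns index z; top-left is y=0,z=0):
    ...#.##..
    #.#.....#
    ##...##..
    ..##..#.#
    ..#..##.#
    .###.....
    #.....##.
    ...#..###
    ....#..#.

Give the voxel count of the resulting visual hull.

full grid |V| = 729
[1] z-view keeps 34 columns → grid now 306
[2] y-view keeps 33 columns → grid now 119
[3] x-view keeps 30 columns → grid now 44

voxel count = 44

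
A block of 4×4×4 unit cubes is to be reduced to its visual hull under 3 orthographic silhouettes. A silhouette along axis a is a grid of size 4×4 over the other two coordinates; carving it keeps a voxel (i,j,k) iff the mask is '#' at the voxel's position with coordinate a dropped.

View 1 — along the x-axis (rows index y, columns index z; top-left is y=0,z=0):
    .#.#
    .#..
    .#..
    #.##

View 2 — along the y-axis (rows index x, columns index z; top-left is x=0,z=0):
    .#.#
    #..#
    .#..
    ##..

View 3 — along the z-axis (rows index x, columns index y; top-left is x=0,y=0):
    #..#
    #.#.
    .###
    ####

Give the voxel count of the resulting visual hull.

initial block: 4^3 = 64
carve view 1 (along x, YZ-mask fill 7/16): 28 voxels remain
carve view 2 (along y, XZ-mask fill 7/16): 15 voxels remain
carve view 3 (along z, XY-mask fill 11/16): 10 voxels remain

remaining voxels: 10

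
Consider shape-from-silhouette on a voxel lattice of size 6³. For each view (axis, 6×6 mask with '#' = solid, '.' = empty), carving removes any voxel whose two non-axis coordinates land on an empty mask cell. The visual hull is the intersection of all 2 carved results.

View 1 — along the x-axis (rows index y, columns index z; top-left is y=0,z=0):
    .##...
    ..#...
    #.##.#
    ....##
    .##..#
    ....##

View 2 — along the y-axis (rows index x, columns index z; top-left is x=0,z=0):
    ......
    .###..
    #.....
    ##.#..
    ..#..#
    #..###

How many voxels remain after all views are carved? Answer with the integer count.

start: 6×6×6 = 216 voxels
carve view 1 (along x, YZ-mask fill 14/36): 84 voxels remain
carve view 2 (along y, XZ-mask fill 13/36): 28 voxels remain

voxel count = 28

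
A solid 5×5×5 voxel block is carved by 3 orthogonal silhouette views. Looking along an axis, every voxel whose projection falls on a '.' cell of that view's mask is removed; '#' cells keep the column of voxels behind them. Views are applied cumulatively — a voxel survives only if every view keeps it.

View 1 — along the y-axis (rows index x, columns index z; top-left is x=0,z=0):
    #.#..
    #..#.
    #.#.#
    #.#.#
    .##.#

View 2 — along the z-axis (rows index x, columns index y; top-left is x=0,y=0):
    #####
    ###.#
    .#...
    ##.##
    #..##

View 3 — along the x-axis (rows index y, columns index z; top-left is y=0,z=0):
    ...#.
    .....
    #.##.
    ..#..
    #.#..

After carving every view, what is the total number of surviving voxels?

remaining voxels: 14

initial block: 5^3 = 125
step 1: project along y, AND mask (13/25) → |grid| = 65
step 2: project along z, AND mask (17/25) → |grid| = 42
step 3: project along x, AND mask (7/25) → |grid| = 14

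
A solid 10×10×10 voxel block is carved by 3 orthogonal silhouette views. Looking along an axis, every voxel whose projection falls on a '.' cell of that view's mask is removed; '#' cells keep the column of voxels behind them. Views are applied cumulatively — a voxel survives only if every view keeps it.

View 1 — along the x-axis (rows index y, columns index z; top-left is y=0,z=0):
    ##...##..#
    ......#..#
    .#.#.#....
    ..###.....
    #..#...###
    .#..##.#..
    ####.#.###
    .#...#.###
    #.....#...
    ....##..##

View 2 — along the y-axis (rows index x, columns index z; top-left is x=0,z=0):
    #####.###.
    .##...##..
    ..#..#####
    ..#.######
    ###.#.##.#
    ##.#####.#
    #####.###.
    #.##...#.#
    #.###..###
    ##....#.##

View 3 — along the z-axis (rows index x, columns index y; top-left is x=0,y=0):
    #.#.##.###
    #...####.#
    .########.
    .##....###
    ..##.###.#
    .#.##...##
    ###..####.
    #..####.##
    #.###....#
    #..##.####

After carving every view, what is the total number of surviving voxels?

before carving: 1000 voxels (10×10×10)
carve view 1 (along x, YZ-mask fill 41/100): 410 voxels remain
carve view 2 (along y, XZ-mask fill 65/100): 256 voxels remain
carve view 3 (along z, XY-mask fill 63/100): 157 voxels remain

remaining voxels: 157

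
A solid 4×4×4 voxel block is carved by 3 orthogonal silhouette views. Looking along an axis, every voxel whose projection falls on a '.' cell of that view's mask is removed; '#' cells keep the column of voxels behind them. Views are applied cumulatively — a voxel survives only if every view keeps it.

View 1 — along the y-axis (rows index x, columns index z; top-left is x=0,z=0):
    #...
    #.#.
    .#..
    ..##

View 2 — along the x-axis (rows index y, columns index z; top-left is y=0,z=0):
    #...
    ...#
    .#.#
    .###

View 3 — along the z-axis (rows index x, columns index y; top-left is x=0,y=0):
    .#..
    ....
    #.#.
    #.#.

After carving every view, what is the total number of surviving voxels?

start: 4×4×4 = 64 voxels
step 1: project along y, AND mask (6/16) → |grid| = 24
step 2: project along x, AND mask (7/16) → |grid| = 9
step 3: project along z, AND mask (5/16) → |grid| = 2

2 voxels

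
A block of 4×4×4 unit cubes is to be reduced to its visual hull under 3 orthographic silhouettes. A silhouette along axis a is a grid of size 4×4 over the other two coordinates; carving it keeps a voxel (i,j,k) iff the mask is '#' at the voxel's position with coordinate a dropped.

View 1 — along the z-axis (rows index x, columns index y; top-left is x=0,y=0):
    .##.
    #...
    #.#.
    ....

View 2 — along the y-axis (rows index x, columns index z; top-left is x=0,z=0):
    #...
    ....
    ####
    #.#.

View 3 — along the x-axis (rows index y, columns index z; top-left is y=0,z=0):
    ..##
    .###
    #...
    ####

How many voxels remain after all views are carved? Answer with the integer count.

before carving: 64 voxels (4×4×4)
V1 z: intersect with XY mask (5 set) -- 20 left
V2 y: intersect with XZ mask (7 set) -- 10 left
V3 x: intersect with YZ mask (10 set) -- 4 left

voxel count = 4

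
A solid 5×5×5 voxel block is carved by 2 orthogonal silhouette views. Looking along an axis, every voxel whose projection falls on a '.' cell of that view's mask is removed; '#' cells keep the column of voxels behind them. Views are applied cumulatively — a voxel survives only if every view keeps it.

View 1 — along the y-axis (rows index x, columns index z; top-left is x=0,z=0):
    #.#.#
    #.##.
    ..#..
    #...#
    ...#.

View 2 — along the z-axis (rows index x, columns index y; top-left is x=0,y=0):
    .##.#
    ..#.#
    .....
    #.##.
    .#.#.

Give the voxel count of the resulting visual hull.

|visual hull| = 23

full grid |V| = 125
carve view 1 (along y, XZ-mask fill 10/25): 50 voxels remain
carve view 2 (along z, XY-mask fill 10/25): 23 voxels remain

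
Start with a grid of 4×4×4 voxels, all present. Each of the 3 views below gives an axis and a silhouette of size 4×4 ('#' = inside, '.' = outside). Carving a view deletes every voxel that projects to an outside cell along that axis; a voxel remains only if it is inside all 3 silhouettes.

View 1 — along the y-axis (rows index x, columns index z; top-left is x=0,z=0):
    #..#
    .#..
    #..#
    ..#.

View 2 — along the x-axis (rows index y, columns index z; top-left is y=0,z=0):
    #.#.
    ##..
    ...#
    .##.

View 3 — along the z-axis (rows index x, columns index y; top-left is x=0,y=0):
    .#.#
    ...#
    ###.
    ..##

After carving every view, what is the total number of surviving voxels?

6 voxels

initial block: 4^3 = 64
V1 y: intersect with XZ mask (6 set) -- 24 left
V2 x: intersect with YZ mask (7 set) -- 10 left
V3 z: intersect with XY mask (8 set) -- 6 left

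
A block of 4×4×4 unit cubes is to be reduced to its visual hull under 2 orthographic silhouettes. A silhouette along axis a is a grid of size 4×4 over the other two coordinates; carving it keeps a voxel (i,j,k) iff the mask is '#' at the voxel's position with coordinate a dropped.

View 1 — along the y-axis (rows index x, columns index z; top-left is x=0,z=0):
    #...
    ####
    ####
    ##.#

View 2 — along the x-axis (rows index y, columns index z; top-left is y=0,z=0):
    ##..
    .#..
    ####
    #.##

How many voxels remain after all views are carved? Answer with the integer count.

full grid |V| = 64
[1] y-view keeps 12 columns → grid now 48
[2] x-view keeps 10 columns → grid now 31

remaining voxels: 31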